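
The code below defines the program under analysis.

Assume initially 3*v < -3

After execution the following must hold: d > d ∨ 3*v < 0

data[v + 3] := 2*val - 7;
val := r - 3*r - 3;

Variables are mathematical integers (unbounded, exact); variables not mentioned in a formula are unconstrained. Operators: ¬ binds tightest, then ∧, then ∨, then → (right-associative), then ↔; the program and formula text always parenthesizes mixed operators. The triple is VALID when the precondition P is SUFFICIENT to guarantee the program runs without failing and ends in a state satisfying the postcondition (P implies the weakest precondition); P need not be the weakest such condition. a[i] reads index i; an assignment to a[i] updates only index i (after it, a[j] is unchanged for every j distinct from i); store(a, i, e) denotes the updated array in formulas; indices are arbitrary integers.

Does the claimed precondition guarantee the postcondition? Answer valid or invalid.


Working backward. After the program, the postcondition d > d ∨ 3*v < 0 must hold; in canonical form it is 3*v < 0.
Before val := r - 3*r - 3: 3*v < 0
Before data[v + 3] := 2*val - 7: 3*v < 0
The weakest precondition is 3*v < 0.
Check whether 3*v < -3 implies it.
Every state satisfying the precondition satisfies the weakest precondition: the implication holds.
Answer: valid


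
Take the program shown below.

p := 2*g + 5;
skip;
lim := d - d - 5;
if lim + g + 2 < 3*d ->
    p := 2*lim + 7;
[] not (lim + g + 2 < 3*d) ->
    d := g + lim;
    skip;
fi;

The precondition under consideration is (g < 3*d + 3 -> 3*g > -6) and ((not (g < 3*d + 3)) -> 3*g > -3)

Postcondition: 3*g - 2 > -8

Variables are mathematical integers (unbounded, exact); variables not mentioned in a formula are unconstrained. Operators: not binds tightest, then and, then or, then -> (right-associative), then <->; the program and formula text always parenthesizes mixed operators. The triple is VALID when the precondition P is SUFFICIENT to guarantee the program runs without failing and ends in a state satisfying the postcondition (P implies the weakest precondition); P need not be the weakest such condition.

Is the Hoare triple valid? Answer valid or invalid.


Working backward. After the program, the postcondition 3*g - 2 > -8 must hold; in canonical form it is 3*g > -6.
Then branch requires 3*g > -6; else branch requires 3*g > -6.
Before the if: (g + lim < 3*d - 2 -> 3*g > -6) and ((not (g + lim < 3*d - 2)) -> 3*g > -6)
Before lim := d - d - 5: (g < 3*d + 3 -> 3*g > -6) and ((not (g < 3*d + 3)) -> 3*g > -6)
Before skip: (g < 3*d + 3 -> 3*g > -6) and ((not (g < 3*d + 3)) -> 3*g > -6)
Before p := 2*g + 5: (g < 3*d + 3 -> 3*g > -6) and ((not (g < 3*d + 3)) -> 3*g > -6)
The weakest precondition is (g < 3*d + 3 -> 3*g > -6) and ((not (g < 3*d + 3)) -> 3*g > -6).
Check whether (g < 3*d + 3 -> 3*g > -6) and ((not (g < 3*d + 3)) -> 3*g > -3) implies it.
Every state satisfying the precondition satisfies the weakest precondition: the implication holds.
Answer: valid


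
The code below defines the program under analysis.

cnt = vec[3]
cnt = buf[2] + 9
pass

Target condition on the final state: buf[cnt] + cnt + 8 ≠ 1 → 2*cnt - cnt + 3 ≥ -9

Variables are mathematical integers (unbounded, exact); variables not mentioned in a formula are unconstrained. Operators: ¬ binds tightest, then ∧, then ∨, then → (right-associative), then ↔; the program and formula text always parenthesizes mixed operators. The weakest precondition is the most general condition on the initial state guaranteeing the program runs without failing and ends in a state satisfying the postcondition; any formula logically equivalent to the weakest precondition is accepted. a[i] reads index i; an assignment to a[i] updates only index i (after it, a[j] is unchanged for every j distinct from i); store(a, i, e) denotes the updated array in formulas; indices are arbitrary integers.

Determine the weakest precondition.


Working backward. After the program, the postcondition buf[cnt] + cnt + 8 ≠ 1 → 2*cnt - cnt + 3 ≥ -9 must hold; in canonical form it is buf[cnt] + cnt ≠ -7 → cnt ≥ -12.
Before skip: buf[cnt] + cnt ≠ -7 → cnt ≥ -12
Before cnt := buf[2] + 9: buf[buf[2] + 9] + buf[2] ≠ -16 → buf[2] ≥ -21
Before cnt := vec[3]: buf[buf[2] + 9] + buf[2] ≠ -16 → buf[2] ≥ -21
Answer: WP = buf[buf[2] + 9] + buf[2] ≠ -16 → buf[2] ≥ -21


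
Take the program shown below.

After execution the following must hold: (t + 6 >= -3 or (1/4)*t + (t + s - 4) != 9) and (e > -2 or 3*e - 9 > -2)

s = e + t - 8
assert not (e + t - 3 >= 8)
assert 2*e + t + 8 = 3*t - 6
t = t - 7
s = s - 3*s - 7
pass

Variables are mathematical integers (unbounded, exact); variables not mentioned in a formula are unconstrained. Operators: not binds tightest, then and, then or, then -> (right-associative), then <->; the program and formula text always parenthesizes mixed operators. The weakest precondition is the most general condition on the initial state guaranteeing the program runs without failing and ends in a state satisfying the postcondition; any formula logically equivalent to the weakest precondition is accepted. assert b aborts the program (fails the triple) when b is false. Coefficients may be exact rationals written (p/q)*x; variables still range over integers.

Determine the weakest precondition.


Working backward. After the program, the postcondition (t + 6 >= -3 or (1/4)*t + (t + s - 4) != 9) and (e > -2 or 3*e - 9 > -2) must hold; in canonical form it is (t >= -9 or s + (5/4)*t != 13) and (e > -2 or 3*e > 7).
Before skip: (t >= -9 or s + (5/4)*t != 13) and (e > -2 or 3*e > 7)
Before s := s - 3*s - 7: (t >= -9 or (5/4)*t != 2*s + 20) and (e > -2 or 3*e > 7)
Before t := t - 7: (t >= -2 or (5/4)*t != 2*s + 115/4) and (e > -2 or 3*e > 7)
Before assert 2*e + t + 8 = 3*t - 6: 2*e = 2*t - 14 and (t >= -2 or (5/4)*t != 2*s + 115/4) and (e > -2 or 3*e > 7)
Before assert not (e + t - 3 >= 8): (not (e + t >= 11)) and 2*e = 2*t - 14 and (t >= -2 or (5/4)*t != 2*s + 115/4) and (e > -2 or 3*e > 7)
Before s := e + t - 8: (not (e + t >= 11)) and 2*e = 2*t - 14 and (t >= -2 or 2*e + (3/4)*t != -51/4) and (e > -2 or 3*e > 7)
Answer: WP = (not (e + t >= 11)) and 2*e = 2*t - 14 and (t >= -2 or 2*e + (3/4)*t != -51/4) and (e > -2 or 3*e > 7)


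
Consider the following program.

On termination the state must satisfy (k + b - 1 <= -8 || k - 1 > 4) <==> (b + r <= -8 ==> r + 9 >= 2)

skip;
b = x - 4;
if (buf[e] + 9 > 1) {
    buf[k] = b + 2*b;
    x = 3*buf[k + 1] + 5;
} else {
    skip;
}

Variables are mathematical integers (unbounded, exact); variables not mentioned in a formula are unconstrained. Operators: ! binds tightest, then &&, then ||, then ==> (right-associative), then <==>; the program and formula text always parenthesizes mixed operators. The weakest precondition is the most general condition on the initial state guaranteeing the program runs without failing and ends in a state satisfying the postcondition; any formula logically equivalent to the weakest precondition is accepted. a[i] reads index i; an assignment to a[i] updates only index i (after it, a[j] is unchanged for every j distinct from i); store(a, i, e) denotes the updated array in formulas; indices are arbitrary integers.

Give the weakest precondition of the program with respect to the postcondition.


Working backward. After the program, the postcondition (k + b - 1 <= -8 || k - 1 > 4) <==> (b + r <= -8 ==> r + 9 >= 2) must hold; in canonical form it is (b + k <= -7 || k > 5) <==> (b + r <= -8 ==> r >= -7).
Then branch requires (b + k <= -7 || k > 5) <==> (b + r <= -8 ==> r >= -7); else branch requires (b + k <= -7 || k > 5) <==> (b + r <= -8 ==> r >= -7).
Before the if: (buf[e] > -8 ==> ((b + k <= -7 || k > 5) <==> (b + r <= -8 ==> r >= -7))) && ((!(buf[e] > -8)) ==> ((b + k <= -7 || k > 5) <==> (b + r <= -8 ==> r >= -7)))
Before b := x - 4: (buf[e] > -8 ==> ((k + x <= -3 || k > 5) <==> (r + x <= -4 ==> r >= -7))) && ((!(buf[e] > -8)) ==> ((k + x <= -3 || k > 5) <==> (r + x <= -4 ==> r >= -7)))
Before skip: (buf[e] > -8 ==> ((k + x <= -3 || k > 5) <==> (r + x <= -4 ==> r >= -7))) && ((!(buf[e] > -8)) ==> ((k + x <= -3 || k > 5) <==> (r + x <= -4 ==> r >= -7)))
Answer: WP = (buf[e] > -8 ==> ((k + x <= -3 || k > 5) <==> (r + x <= -4 ==> r >= -7))) && ((!(buf[e] > -8)) ==> ((k + x <= -3 || k > 5) <==> (r + x <= -4 ==> r >= -7)))


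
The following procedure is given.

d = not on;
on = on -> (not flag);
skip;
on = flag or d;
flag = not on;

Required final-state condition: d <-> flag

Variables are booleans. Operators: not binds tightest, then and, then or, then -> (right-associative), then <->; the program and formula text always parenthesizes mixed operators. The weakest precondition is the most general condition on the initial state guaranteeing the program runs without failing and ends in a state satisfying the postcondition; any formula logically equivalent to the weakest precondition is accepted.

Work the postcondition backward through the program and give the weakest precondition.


Working backward. After the program, d <-> flag must hold.
Before flag := not on: d <-> (not on)
Before on := flag or d: d <-> (not (flag or d))
Before skip: d <-> (not (flag or d))
Before on := on -> (not flag): d <-> (not (flag or d))
Before d := not on: (not on) <-> (not (flag or (not on)))
Answer: WP = (not on) <-> (not (flag or (not on)))


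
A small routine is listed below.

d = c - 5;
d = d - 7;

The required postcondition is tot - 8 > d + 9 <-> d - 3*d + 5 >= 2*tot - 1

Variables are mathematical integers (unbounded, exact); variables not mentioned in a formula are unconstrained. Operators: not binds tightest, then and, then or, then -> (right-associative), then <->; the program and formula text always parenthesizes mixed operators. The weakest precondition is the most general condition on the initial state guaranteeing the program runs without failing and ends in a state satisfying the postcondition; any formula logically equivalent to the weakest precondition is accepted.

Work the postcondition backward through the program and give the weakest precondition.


Working backward. After the program, the postcondition tot - 8 > d + 9 <-> d - 3*d + 5 >= 2*tot - 1 must hold; in canonical form it is tot > d + 17 <-> 2*d + 2*tot <= 6.
Before d := d - 7: tot > d + 10 <-> 2*d + 2*tot <= 20
Before d := c - 5: tot > c + 5 <-> 2*c + 2*tot <= 30
Answer: WP = tot > c + 5 <-> 2*c + 2*tot <= 30


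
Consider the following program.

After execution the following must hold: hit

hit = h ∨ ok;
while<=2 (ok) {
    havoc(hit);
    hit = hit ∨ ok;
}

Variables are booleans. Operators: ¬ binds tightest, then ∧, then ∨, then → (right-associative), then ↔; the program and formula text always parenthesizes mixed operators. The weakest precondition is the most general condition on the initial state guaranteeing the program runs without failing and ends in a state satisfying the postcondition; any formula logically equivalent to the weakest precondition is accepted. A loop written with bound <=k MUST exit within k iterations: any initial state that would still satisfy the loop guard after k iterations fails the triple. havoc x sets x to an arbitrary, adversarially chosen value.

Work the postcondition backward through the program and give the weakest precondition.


Working backward. After the program, hit must hold.
Before the loop (bound <=2), unroll the exhaustion recursion (WP_0 = exit-now case; WP_j = one more guarded iteration, up to j = 2):
  WP_0: (¬ok) ∧ hit
  WP_1: (¬ok) ∧ ((¬ok) → hit)
  WP_2: (ok → ((¬ok) ∧ ((¬ok) → ok))) ∧ ((¬ok) → hit)
So before the loop: (ok → ((¬ok) ∧ ((¬ok) → ok))) ∧ ((¬ok) → hit)
Before hit := h ∨ ok: (ok → ((¬ok) ∧ ((¬ok) → ok))) ∧ ((¬ok) → (h ∨ ok))
Answer: WP = (ok → ((¬ok) ∧ ((¬ok) → ok))) ∧ ((¬ok) → (h ∨ ok))


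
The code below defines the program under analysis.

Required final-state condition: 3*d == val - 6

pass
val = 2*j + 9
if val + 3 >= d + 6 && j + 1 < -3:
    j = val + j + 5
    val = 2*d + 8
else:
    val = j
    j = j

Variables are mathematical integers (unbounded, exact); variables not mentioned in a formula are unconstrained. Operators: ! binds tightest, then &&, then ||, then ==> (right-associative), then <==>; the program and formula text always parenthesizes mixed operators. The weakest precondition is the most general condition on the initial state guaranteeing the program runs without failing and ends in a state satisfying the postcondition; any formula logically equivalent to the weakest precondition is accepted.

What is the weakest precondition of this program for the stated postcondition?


Working backward. After the program, 3*d == val - 6 must hold.
Then branch requires d == 2; else branch requires 3*d == j - 6.
Before the if: ((val >= d + 3 && j < -4) ==> d == 2) && ((!(val >= d + 3 && j < -4)) ==> 3*d == j - 6)
Before val := 2*j + 9: ((2*j >= d - 6 && j < -4) ==> d == 2) && ((!(2*j >= d - 6 && j < -4)) ==> 3*d == j - 6)
Before skip: ((2*j >= d - 6 && j < -4) ==> d == 2) && ((!(2*j >= d - 6 && j < -4)) ==> 3*d == j - 6)
Answer: WP = ((2*j >= d - 6 && j < -4) ==> d == 2) && ((!(2*j >= d - 6 && j < -4)) ==> 3*d == j - 6)


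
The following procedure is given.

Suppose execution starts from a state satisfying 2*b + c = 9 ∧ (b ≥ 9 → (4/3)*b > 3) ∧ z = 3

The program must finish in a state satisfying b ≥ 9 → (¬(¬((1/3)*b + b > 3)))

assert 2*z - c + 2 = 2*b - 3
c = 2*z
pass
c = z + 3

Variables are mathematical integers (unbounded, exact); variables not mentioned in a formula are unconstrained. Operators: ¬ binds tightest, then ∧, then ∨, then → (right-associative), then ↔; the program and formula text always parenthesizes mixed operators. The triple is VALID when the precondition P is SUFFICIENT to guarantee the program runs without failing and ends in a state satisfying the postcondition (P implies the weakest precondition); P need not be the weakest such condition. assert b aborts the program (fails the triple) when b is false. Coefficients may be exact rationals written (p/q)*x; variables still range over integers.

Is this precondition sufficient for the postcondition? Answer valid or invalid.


Working backward. After the program, the postcondition b ≥ 9 → (¬(¬((1/3)*b + b > 3))) must hold; in canonical form it is b ≥ 9 → (4/3)*b > 3.
Before c := z + 3: b ≥ 9 → (4/3)*b > 3
Before skip: b ≥ 9 → (4/3)*b > 3
Before c := 2*z: b ≥ 9 → (4/3)*b > 3
Before assert 2*z - c + 2 = 2*b - 3: 2*z = 2*b + c - 5 ∧ (b ≥ 9 → (4/3)*b > 3)
The weakest precondition is 2*z = 2*b + c - 5 ∧ (b ≥ 9 → (4/3)*b > 3).
Check whether 2*b + c = 9 ∧ (b ≥ 9 → (4/3)*b > 3) ∧ z = 3 implies it.
Countermodel: at the initial state b = 3, c = 3, z = 3, the precondition holds but the weakest precondition fails.
Answer: invalid


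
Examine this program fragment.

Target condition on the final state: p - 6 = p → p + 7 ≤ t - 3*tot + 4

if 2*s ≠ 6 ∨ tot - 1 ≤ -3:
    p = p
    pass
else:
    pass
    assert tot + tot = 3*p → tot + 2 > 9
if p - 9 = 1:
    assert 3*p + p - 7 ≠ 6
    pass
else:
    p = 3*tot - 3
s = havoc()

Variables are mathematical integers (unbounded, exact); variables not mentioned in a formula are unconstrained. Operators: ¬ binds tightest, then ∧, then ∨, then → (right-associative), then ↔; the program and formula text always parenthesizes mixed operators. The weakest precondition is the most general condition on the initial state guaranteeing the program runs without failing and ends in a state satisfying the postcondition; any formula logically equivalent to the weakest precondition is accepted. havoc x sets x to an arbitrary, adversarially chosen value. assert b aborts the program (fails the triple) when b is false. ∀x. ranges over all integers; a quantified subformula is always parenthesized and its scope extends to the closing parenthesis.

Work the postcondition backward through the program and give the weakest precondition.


Working backward. After the program, the postcondition p - 6 = p → p + 7 ≤ t - 3*tot + 4 must hold; in canonical form it is true.
Before havoc s: true
Then branch requires 4*p ≠ 13; else branch requires true.
Before the if: p = 10 → 4*p ≠ 13
Then branch requires p = 10 → 4*p ≠ 13; else branch requires (2*tot = 3*p → tot > 7) ∧ (p = 10 → 4*p ≠ 13).
Before the if: ((2*s ≠ 6 ∨ tot ≤ -2) → (p = 10 → 4*p ≠ 13)) ∧ ((¬(2*s ≠ 6 ∨ tot ≤ -2)) → ((2*tot = 3*p → tot > 7) ∧ (p = 10 → 4*p ≠ 13)))
Answer: WP = ((2*s ≠ 6 ∨ tot ≤ -2) → (p = 10 → 4*p ≠ 13)) ∧ ((¬(2*s ≠ 6 ∨ tot ≤ -2)) → ((2*tot = 3*p → tot > 7) ∧ (p = 10 → 4*p ≠ 13)))


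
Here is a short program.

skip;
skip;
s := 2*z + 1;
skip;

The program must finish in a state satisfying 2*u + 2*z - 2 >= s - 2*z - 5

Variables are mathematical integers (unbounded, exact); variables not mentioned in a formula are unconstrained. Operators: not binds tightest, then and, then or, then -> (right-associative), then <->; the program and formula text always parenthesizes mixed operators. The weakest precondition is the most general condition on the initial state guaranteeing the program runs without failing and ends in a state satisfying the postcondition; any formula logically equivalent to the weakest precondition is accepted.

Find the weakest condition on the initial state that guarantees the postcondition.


Working backward. After the program, the postcondition 2*u + 2*z - 2 >= s - 2*z - 5 must hold; in canonical form it is 2*u + 4*z >= s - 3.
Before skip: 2*u + 4*z >= s - 3
Before s := 2*z + 1: 2*u + 2*z >= -2
Before skip: 2*u + 2*z >= -2
Before skip: 2*u + 2*z >= -2
Answer: WP = 2*u + 2*z >= -2


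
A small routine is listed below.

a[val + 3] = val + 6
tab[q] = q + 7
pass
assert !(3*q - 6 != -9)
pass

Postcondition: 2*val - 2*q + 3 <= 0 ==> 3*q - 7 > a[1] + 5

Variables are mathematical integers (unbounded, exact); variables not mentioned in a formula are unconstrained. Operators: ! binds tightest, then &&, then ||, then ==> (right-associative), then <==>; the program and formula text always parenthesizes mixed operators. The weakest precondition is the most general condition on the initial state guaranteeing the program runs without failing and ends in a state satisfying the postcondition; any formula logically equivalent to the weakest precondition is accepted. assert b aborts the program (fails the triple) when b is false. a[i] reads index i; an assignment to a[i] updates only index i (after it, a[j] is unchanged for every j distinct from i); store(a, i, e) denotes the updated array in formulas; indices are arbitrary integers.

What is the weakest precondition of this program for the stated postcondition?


Working backward. After the program, the postcondition 2*val - 2*q + 3 <= 0 ==> 3*q - 7 > a[1] + 5 must hold; in canonical form it is 2*val <= 2*q - 3 ==> 3*q > a[1] + 12.
Before skip: 2*val <= 2*q - 3 ==> 3*q > a[1] + 12
Before assert !(3*q - 6 != -9): (!(3*q != -3)) && (2*val <= 2*q - 3 ==> 3*q > a[1] + 12)
Before skip: (!(3*q != -3)) && (2*val <= 2*q - 3 ==> 3*q > a[1] + 12)
Before tab[q] := q + 7: (!(3*q != -3)) && (2*val <= 2*q - 3 ==> 3*q > a[1] + 12)
Before a[val + 3] := val + 6: (!(3*q != -3)) && (2*val <= 2*q - 3 ==> 3*q > store(a, val + 3, val + 6)[1] + 12)
Answer: WP = (!(3*q != -3)) && (2*val <= 2*q - 3 ==> 3*q > store(a, val + 3, val + 6)[1] + 12)


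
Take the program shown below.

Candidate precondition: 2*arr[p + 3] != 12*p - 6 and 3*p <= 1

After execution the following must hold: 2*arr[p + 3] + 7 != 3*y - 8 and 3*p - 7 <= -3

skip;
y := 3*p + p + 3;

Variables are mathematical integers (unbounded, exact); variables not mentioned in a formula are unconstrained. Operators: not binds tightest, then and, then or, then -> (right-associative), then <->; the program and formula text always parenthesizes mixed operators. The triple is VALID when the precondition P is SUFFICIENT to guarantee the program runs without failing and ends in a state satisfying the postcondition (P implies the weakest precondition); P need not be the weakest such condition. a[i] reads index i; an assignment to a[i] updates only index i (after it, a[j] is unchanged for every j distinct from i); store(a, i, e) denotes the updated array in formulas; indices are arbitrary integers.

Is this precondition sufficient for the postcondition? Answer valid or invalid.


Working backward. After the program, the postcondition 2*arr[p + 3] + 7 != 3*y - 8 and 3*p - 7 <= -3 must hold; in canonical form it is 2*arr[p + 3] != 3*y - 15 and 3*p <= 4.
Before y := 3*p + p + 3: 2*arr[p + 3] != 12*p - 6 and 3*p <= 4
Before skip: 2*arr[p + 3] != 12*p - 6 and 3*p <= 4
The weakest precondition is 2*arr[p + 3] != 12*p - 6 and 3*p <= 4.
Check whether 2*arr[p + 3] != 12*p - 6 and 3*p <= 1 implies it.
Every state satisfying the precondition satisfies the weakest precondition: the implication holds.
Answer: valid


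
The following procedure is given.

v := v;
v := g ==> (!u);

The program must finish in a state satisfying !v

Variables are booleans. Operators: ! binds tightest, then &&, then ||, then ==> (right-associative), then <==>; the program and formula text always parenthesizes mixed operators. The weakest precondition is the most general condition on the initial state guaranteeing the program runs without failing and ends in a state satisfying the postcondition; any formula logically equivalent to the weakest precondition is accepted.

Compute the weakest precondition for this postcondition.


Working backward. After the program, !v must hold.
Before v := g ==> (!u): !(g ==> (!u))
Before v := v: !(g ==> (!u))
Answer: WP = !(g ==> (!u))


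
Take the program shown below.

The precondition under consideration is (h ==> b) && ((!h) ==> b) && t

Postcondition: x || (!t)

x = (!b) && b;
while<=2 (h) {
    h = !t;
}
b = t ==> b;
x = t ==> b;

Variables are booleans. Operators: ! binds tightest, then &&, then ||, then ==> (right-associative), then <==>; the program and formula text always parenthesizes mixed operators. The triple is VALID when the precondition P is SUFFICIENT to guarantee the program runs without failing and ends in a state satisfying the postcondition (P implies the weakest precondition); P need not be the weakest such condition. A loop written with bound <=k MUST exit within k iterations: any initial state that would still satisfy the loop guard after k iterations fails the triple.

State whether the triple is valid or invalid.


Working backward. After the program, x || (!t) must hold.
Before x := t ==> b: (t ==> b) || (!t)
Before b := t ==> b: (t ==> (t ==> b)) || (!t)
Before the loop (bound <=2), unroll the exhaustion recursion (WP_0 = exit-now case; WP_j = one more guarded iteration, up to j = 2):
  WP_0: (!h) && ((t ==> (t ==> b)) || (!t))
  WP_1: (h ==> (t && ((t ==> (t ==> b)) || (!t)))) && ((!h) ==> ((t ==> (t ==> b)) || (!t)))
  WP_2: (h ==> (((!t) ==> (t && ((t ==> (t ==> b)) || (!t)))) && (t ==> ((t ==> (t ==> b)) || (!t))))) && ((!h) ==> ((t ==> (t ==> b)) || (!t)))
So before the loop: (h ==> (((!t) ==> (t && ((t ==> (t ==> b)) || (!t)))) && (t ==> ((t ==> (t ==> b)) || (!t))))) && ((!h) ==> ((t ==> (t ==> b)) || (!t)))
Before x := (!b) && b: (h ==> (((!t) ==> (t && ((t ==> (t ==> b)) || (!t)))) && (t ==> ((t ==> (t ==> b)) || (!t))))) && ((!h) ==> ((t ==> (t ==> b)) || (!t)))
The weakest precondition is (h ==> (((!t) ==> (t && ((t ==> (t ==> b)) || (!t)))) && (t ==> ((t ==> (t ==> b)) || (!t))))) && ((!h) ==> ((t ==> (t ==> b)) || (!t))).
Check whether (h ==> b) && ((!h) ==> b) && t implies it.
Every state satisfying the precondition satisfies the weakest precondition: the implication holds.
Answer: valid


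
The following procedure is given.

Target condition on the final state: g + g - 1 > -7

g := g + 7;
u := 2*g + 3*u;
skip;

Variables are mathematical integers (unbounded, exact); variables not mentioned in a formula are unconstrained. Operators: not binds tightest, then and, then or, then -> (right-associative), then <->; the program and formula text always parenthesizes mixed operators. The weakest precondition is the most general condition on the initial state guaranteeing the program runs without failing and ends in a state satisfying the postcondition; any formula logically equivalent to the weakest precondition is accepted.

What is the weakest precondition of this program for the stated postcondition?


Working backward. After the program, the postcondition g + g - 1 > -7 must hold; in canonical form it is 2*g > -6.
Before skip: 2*g > -6
Before u := 2*g + 3*u: 2*g > -6
Before g := g + 7: 2*g > -20
Answer: WP = 2*g > -20


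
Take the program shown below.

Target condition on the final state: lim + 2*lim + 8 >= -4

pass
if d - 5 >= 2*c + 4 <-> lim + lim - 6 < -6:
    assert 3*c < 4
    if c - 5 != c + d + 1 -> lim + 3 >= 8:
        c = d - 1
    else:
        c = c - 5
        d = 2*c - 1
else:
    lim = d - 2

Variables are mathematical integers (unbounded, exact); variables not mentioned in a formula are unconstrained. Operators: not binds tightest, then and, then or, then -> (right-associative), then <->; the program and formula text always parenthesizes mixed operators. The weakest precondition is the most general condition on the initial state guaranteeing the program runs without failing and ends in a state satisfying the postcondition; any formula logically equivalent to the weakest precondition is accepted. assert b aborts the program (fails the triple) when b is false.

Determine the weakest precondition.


Working backward. After the program, the postcondition lim + 2*lim + 8 >= -4 must hold; in canonical form it is 3*lim >= -12.
Then branch requires 3*c < 4 and ((d != -6 -> lim >= 5) -> 3*lim >= -12) and ((not (d != -6 -> lim >= 5)) -> 3*lim >= -12); else branch requires 3*d >= -6.
Before the if: ((d >= 2*c + 9 <-> 2*lim < 0) -> (3*c < 4 and ((d != -6 -> lim >= 5) -> 3*lim >= -12) and ((not (d != -6 -> lim >= 5)) -> 3*lim >= -12))) and ((not (d >= 2*c + 9 <-> 2*lim < 0)) -> 3*d >= -6)
Before skip: ((d >= 2*c + 9 <-> 2*lim < 0) -> (3*c < 4 and ((d != -6 -> lim >= 5) -> 3*lim >= -12) and ((not (d != -6 -> lim >= 5)) -> 3*lim >= -12))) and ((not (d >= 2*c + 9 <-> 2*lim < 0)) -> 3*d >= -6)
Answer: WP = ((d >= 2*c + 9 <-> 2*lim < 0) -> (3*c < 4 and ((d != -6 -> lim >= 5) -> 3*lim >= -12) and ((not (d != -6 -> lim >= 5)) -> 3*lim >= -12))) and ((not (d >= 2*c + 9 <-> 2*lim < 0)) -> 3*d >= -6)


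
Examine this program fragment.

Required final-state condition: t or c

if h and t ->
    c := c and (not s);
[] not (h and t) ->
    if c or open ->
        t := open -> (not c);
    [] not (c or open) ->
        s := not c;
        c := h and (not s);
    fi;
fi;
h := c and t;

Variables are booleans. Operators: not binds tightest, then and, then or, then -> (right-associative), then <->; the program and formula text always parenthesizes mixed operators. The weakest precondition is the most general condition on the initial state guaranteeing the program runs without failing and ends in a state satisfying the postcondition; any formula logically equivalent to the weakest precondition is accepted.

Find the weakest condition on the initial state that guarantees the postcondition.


Working backward. After the program, t or c must hold.
Before h := c and t: t or c
Then branch requires t or (c and (not s)); else branch requires ((c or open) -> ((open -> (not c)) or c)) and ((not (c or open)) -> (t or (h and c))).
Before the if: ((h and t) -> (t or (c and (not s)))) and ((not (h and t)) -> (((c or open) -> ((open -> (not c)) or c)) and ((not (c or open)) -> (t or (h and c)))))
Answer: WP = ((h and t) -> (t or (c and (not s)))) and ((not (h and t)) -> (((c or open) -> ((open -> (not c)) or c)) and ((not (c or open)) -> (t or (h and c)))))


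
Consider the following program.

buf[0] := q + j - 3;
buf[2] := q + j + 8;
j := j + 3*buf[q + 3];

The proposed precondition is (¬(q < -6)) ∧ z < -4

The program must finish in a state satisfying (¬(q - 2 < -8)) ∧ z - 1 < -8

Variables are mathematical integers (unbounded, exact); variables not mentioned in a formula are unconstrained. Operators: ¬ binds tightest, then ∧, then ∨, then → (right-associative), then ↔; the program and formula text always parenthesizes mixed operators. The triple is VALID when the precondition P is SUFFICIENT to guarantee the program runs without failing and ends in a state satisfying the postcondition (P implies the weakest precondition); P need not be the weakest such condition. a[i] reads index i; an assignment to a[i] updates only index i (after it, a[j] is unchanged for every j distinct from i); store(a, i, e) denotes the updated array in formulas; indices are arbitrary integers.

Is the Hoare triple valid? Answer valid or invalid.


Working backward. After the program, the postcondition (¬(q - 2 < -8)) ∧ z - 1 < -8 must hold; in canonical form it is (¬(q < -6)) ∧ z < -7.
Before j := j + 3*buf[q + 3]: (¬(q < -6)) ∧ z < -7
Before buf[2] := q + j + 8: (¬(q < -6)) ∧ z < -7
Before buf[0] := q + j - 3: (¬(q < -6)) ∧ z < -7
The weakest precondition is (¬(q < -6)) ∧ z < -7.
Check whether (¬(q < -6)) ∧ z < -4 implies it.
Countermodel: at the initial state q = -6, z = -7, the precondition holds but the weakest precondition fails.
Answer: invalid


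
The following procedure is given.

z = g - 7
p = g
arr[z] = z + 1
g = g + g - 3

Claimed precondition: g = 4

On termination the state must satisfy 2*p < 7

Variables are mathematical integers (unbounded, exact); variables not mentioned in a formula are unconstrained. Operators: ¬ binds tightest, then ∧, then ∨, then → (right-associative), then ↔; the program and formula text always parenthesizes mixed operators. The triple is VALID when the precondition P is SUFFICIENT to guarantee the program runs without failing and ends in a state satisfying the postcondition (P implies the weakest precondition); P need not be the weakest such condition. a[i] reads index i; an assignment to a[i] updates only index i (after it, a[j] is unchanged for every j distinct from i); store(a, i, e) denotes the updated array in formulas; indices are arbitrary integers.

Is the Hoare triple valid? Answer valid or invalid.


Working backward. After the program, 2*p < 7 must hold.
Before g := g + g - 3: 2*p < 7
Before arr[z] := z + 1: 2*p < 7
Before p := g: 2*g < 7
Before z := g - 7: 2*g < 7
The weakest precondition is 2*g < 7.
Check whether g = 4 implies it.
Countermodel: at the initial state g = 4, the precondition holds but the weakest precondition fails.
Answer: invalid


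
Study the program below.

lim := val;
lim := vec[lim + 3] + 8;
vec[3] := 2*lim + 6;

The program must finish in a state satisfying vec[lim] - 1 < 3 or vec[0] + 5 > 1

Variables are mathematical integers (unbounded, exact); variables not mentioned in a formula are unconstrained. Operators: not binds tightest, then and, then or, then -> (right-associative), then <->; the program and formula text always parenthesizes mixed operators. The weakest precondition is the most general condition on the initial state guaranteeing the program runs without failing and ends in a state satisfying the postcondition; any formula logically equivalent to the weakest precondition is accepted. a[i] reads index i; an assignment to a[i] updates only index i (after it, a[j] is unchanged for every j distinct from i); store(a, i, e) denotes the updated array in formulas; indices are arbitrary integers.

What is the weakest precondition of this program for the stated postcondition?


Working backward. After the program, the postcondition vec[lim] - 1 < 3 or vec[0] + 5 > 1 must hold; in canonical form it is vec[lim] < 4 or vec[0] > -4.
Before vec[3] := 2*lim + 6: store(vec, 3, 2*lim + 6)[lim] < 4 or vec[0] > -4
Before lim := vec[lim + 3] + 8: store(vec, 3, 2*vec[lim + 3] + 22)[vec[lim + 3] + 8] < 4 or vec[0] > -4
Before lim := val: store(vec, 3, 2*vec[val + 3] + 22)[vec[val + 3] + 8] < 4 or vec[0] > -4
Answer: WP = store(vec, 3, 2*vec[val + 3] + 22)[vec[val + 3] + 8] < 4 or vec[0] > -4


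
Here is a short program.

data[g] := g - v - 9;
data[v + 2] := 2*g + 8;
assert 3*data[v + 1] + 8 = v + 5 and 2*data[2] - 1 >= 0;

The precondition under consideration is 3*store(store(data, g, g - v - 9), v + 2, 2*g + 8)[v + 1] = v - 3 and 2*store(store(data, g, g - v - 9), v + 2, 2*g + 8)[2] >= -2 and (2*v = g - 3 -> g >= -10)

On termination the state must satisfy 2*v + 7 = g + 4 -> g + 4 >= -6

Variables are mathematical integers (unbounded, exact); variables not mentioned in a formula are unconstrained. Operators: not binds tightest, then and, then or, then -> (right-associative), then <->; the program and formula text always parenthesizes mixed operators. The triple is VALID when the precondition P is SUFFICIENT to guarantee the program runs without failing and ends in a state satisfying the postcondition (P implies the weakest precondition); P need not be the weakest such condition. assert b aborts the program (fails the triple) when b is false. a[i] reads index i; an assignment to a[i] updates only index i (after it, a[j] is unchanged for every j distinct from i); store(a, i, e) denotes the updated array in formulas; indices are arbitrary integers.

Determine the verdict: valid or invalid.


Working backward. After the program, the postcondition 2*v + 7 = g + 4 -> g + 4 >= -6 must hold; in canonical form it is 2*v = g - 3 -> g >= -10.
Before assert 3*data[v + 1] + 8 = v + 5 and 2*data[2] - 1 >= 0: 3*data[v + 1] = v - 3 and 2*data[2] >= 1 and (2*v = g - 3 -> g >= -10)
Before data[v + 2] := 2*g + 8: 3*store(data, v + 2, 2*g + 8)[v + 1] = v - 3 and 2*store(data, v + 2, 2*g + 8)[2] >= 1 and (2*v = g - 3 -> g >= -10)
Before data[g] := g - v - 9: 3*store(store(data, g, g - v - 9), v + 2, 2*g + 8)[v + 1] = v - 3 and 2*store(store(data, g, g - v - 9), v + 2, 2*g + 8)[2] >= 1 and (2*v = g - 3 -> g >= -10)
The weakest precondition is 3*store(store(data, g, g - v - 9), v + 2, 2*g + 8)[v + 1] = v - 3 and 2*store(store(data, g, g - v - 9), v + 2, 2*g + 8)[2] >= 1 and (2*v = g - 3 -> g >= -10).
Check whether 3*store(store(data, g, g - v - 9), v + 2, 2*g + 8)[v + 1] = v - 3 and 2*store(store(data, g, g - v - 9), v + 2, 2*g + 8)[2] >= -2 and (2*v = g - 3 -> g >= -10) implies it.
Countermodel: at the initial state data = {[0] = 4, [2] = 0, [14458] = 4818, [14459] = 4, elsewhere 4}, g = 0, v = 14457, the precondition holds but the weakest precondition fails.
Answer: invalid


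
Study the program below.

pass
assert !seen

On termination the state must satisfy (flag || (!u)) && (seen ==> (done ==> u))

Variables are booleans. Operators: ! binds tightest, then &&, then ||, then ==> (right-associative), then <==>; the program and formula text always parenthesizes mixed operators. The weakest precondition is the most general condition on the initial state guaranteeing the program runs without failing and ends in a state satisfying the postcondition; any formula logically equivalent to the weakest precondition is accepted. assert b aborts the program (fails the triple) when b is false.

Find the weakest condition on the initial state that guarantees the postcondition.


Working backward. After the program, (flag || (!u)) && (seen ==> (done ==> u)) must hold.
Before assert !seen: (!seen) && (flag || (!u)) && (seen ==> (done ==> u))
Before skip: (!seen) && (flag || (!u)) && (seen ==> (done ==> u))
Answer: WP = (!seen) && (flag || (!u)) && (seen ==> (done ==> u))


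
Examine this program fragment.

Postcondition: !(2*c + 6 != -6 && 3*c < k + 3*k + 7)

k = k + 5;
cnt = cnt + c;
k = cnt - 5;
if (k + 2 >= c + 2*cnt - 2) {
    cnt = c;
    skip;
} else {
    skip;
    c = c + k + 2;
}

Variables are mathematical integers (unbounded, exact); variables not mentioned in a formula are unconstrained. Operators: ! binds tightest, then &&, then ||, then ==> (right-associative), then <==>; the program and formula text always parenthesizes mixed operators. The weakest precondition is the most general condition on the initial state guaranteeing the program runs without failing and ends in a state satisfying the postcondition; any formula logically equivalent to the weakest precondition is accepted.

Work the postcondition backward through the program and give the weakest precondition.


Working backward. After the program, the postcondition !(2*c + 6 != -6 && 3*c < k + 3*k + 7) must hold; in canonical form it is !(2*c != -12 && 3*c < 4*k + 7).
Then branch requires !(2*c != -12 && 3*c < 4*k + 7); else branch requires !(2*c + 2*k != -16 && 3*c < k + 1).
Before the if: (k >= c + 2*cnt - 4 ==> (!(2*c != -12 && 3*c < 4*k + 7))) && ((!(k >= c + 2*cnt - 4)) ==> (!(2*c + 2*k != -16 && 3*c < k + 1)))
Before k := cnt - 5: (c + cnt <= -1 ==> (!(2*c != -12 && 3*c < 4*cnt - 13))) && ((!(c + cnt <= -1)) ==> (!(2*c + 2*cnt != -6 && 3*c < cnt - 4)))
Before cnt := cnt + c: (2*c + cnt <= -1 ==> (!(2*c != -12 && c + 4*cnt > 13))) && ((!(2*c + cnt <= -1)) ==> (!(4*c + 2*cnt != -6 && 2*c < cnt - 4)))
Before k := k + 5: (2*c + cnt <= -1 ==> (!(2*c != -12 && c + 4*cnt > 13))) && ((!(2*c + cnt <= -1)) ==> (!(4*c + 2*cnt != -6 && 2*c < cnt - 4)))
Answer: WP = (2*c + cnt <= -1 ==> (!(2*c != -12 && c + 4*cnt > 13))) && ((!(2*c + cnt <= -1)) ==> (!(4*c + 2*cnt != -6 && 2*c < cnt - 4)))


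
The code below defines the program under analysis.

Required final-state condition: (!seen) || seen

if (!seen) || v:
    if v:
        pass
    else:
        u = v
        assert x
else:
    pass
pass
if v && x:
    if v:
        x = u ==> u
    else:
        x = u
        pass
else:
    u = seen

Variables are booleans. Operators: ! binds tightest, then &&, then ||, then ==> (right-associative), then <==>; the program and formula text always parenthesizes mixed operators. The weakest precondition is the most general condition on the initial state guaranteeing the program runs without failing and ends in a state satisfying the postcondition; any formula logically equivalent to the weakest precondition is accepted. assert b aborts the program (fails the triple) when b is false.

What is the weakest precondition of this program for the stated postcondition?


Working backward. After the program, the postcondition (!seen) || seen must hold; in canonical form it is true.
Then branch requires true; else branch requires true.
Before the if: true
Before skip: true
Then branch requires (!v) ==> x; else branch requires true.
Before the if: ((!seen) || v) ==> ((!v) ==> x)
Answer: WP = ((!seen) || v) ==> ((!v) ==> x)


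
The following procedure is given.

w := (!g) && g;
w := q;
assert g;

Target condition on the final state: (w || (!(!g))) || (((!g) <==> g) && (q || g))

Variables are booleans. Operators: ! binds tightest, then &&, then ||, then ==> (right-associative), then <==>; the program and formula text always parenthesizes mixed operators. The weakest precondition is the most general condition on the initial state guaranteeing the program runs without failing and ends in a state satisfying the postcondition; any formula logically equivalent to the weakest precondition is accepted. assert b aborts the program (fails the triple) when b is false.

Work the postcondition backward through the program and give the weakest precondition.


Working backward. After the program, the postcondition (w || (!(!g))) || (((!g) <==> g) && (q || g)) must hold; in canonical form it is w || g || (((!g) <==> g) && (q || g)).
Before assert g: g && (w || g || (((!g) <==> g) && (q || g)))
Before w := q: g && (q || g || (((!g) <==> g) && (q || g)))
Before w := (!g) && g: g && (q || g || (((!g) <==> g) && (q || g)))
Answer: WP = g && (q || g || (((!g) <==> g) && (q || g)))


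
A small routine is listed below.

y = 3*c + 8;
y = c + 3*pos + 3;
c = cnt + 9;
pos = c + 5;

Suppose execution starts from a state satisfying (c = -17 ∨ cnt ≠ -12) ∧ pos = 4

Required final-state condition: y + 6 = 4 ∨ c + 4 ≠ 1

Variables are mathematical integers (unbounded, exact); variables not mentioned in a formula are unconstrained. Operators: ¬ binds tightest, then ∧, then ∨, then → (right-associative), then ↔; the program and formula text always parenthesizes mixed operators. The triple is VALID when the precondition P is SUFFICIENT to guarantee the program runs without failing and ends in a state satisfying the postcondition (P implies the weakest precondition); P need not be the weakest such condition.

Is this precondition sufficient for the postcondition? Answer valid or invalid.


Working backward. After the program, the postcondition y + 6 = 4 ∨ c + 4 ≠ 1 must hold; in canonical form it is y = -2 ∨ c ≠ -3.
Before pos := c + 5: y = -2 ∨ c ≠ -3
Before c := cnt + 9: y = -2 ∨ cnt ≠ -12
Before y := c + 3*pos + 3: c + 3*pos = -5 ∨ cnt ≠ -12
Before y := 3*c + 8: c + 3*pos = -5 ∨ cnt ≠ -12
The weakest precondition is c + 3*pos = -5 ∨ cnt ≠ -12.
Check whether (c = -17 ∨ cnt ≠ -12) ∧ pos = 4 implies it.
Every state satisfying the precondition satisfies the weakest precondition: the implication holds.
Answer: valid
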